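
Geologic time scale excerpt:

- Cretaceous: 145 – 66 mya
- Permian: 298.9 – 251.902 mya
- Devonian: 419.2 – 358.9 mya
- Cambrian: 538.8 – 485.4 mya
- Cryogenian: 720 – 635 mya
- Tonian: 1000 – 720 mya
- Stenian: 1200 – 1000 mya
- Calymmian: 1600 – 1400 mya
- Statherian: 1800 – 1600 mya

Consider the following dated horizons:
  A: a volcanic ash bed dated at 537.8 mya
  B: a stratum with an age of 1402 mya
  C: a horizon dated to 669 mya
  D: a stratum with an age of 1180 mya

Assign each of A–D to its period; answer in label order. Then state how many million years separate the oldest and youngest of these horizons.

A — Cambrian; B — Calymmian; C — Cryogenian; D — Stenian; span 864.2 million years

Match each age against the start–end ranges in the excerpt: A = 537.8 Ma → Cambrian (538.8–485.4); B = 1402 Ma → Calymmian (1600–1400); C = 669 Ma → Cryogenian (720–635); D = 1180 Ma → Stenian (1200–1000).
The largest age is 1402 Ma and the smallest is 537.8 Ma; their difference is 864.2 Myr.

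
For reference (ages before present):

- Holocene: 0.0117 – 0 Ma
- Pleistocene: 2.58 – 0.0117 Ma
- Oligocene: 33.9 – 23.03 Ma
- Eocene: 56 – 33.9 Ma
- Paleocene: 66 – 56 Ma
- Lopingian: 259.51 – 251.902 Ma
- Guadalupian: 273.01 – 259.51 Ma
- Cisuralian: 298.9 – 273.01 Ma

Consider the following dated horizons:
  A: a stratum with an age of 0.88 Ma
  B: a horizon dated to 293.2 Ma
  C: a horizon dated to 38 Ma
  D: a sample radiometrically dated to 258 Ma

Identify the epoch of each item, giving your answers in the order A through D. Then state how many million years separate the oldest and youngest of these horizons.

A: 0.88 Ma lies in 2.58–0.0117 Ma, so Pleistocene.
B: 293.2 Ma lies in 298.9–273.01 Ma, so Cisuralian.
C: 38 Ma lies in 56–33.9 Ma, so Eocene.
D: 258 Ma lies in 259.51–251.902 Ma, so Lopingian.
Oldest = 293.2 Ma, youngest = 0.88 Ma → span 292.32 Myr.

A — Pleistocene; B — Cisuralian; C — Eocene; D — Lopingian; span 292.32 million years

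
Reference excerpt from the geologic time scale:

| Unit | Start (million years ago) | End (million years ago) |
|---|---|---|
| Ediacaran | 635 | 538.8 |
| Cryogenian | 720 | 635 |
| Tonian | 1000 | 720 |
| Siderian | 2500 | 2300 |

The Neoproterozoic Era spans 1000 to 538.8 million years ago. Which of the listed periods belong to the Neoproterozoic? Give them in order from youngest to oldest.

Ediacaran, Cryogenian, Tonian

Periods with both bounds inside 1000–538.8 Ma: Ediacaran (635–538.8), Cryogenian (720–635), Tonian (1000–720).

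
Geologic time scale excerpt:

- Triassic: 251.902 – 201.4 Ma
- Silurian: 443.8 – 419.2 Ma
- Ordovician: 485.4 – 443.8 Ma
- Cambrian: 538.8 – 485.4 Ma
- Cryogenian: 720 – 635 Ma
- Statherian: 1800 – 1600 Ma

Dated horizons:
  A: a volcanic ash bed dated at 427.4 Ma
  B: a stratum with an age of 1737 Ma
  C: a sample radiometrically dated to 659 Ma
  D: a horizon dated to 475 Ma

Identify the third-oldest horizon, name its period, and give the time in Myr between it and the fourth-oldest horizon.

Sorted oldest-first by Ma: B (1737), C (659), D (475), A (427.4).
The third oldest is D at 475 Ma, which lies in 485.4–443.8 Ma: the Ordovician.
The fourth oldest is A at 427.4 Ma; separation = |475 − 427.4| = 47.6 Myr.

D, in the Ordovician; 47.6 million years to A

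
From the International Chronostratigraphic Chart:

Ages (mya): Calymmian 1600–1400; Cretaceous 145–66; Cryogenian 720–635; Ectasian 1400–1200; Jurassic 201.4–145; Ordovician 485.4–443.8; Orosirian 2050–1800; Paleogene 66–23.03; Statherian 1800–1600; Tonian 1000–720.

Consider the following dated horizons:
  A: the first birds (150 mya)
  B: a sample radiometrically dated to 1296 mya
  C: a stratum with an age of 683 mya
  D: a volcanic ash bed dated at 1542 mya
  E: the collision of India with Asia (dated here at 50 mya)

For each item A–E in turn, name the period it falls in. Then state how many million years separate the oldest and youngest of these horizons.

Match each age against the start–end ranges in the excerpt: A = 150 Ma → Jurassic (201.4–145); B = 1296 Ma → Ectasian (1400–1200); C = 683 Ma → Cryogenian (720–635); D = 1542 Ma → Calymmian (1600–1400); E = 50 Ma → Paleogene (66–23.03).
The largest age is 1542 Ma and the smallest is 50 Ma; their difference is 1492 Myr.

A — Jurassic; B — Ectasian; C — Cryogenian; D — Calymmian; E — Paleogene; span 1492 million years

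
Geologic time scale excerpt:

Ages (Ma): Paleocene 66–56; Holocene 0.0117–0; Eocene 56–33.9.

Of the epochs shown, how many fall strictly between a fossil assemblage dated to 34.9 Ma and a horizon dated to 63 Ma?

The older date is 63 Ma and the younger is 34.9 Ma.
No epoch both begins after 63 Ma and ends before 34.9 Ma, so the count is 0.

0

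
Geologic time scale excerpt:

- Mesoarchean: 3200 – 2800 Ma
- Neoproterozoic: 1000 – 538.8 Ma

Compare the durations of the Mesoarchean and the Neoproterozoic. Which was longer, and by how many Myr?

Mesoarchean: 3200 − 2800 = 400 Myr.
Neoproterozoic: 1000 − 538.8 = 461.2 Myr.
Difference: 461.2 − 400 = 61.2 Myr, so the Neoproterozoic was longer.

Neoproterozoic, by 61.2 million years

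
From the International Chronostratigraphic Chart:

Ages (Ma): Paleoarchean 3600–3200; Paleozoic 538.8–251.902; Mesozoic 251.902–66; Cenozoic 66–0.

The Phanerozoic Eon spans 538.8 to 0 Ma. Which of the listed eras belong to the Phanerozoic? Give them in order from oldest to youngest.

Paleozoic, Mesozoic, Cenozoic

Eras with both bounds inside 538.8–0 Ma: Paleozoic (538.8–251.902), Mesozoic (251.902–66), Cenozoic (66–0).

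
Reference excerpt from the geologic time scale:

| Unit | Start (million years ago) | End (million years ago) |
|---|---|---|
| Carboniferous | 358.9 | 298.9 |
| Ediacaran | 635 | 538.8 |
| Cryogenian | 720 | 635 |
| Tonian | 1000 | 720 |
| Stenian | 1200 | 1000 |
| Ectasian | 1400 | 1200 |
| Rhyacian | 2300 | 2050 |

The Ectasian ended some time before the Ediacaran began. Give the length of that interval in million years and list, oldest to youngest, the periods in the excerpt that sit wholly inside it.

The Ectasian closes at 1200 Ma and the Ediacaran opens at 635 Ma, so the interval is 1200 − 635 = 565 Myr.
A period fits inside if it starts at or after 1200 Ma and ends at or before 635 Ma; oldest first that gives Stenian, Tonian, Cryogenian.

565 million years; Stenian, Tonian, Cryogenian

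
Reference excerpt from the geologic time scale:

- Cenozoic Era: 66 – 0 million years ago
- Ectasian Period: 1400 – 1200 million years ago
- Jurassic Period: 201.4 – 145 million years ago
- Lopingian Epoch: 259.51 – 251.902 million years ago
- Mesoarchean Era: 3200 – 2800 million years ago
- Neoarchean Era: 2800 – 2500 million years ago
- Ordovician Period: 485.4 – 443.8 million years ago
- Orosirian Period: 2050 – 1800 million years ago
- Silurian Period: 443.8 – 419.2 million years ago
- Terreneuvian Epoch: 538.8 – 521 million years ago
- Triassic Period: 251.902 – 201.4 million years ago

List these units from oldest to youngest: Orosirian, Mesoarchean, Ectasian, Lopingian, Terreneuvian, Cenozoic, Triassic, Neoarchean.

Mesoarchean, Neoarchean, Orosirian, Ectasian, Terreneuvian, Lopingian, Triassic, Cenozoic

Read off each span (Ma): Orosirian 2050–1800; Mesoarchean 3200–2800; Ectasian 1400–1200; Lopingian 259.51–251.902; Terreneuvian 538.8–521; Cenozoic 66–0; Triassic 251.902–201.4; Neoarchean 2800–2500.
Larger Ma is older, so oldest→youngest is Mesoarchean, Neoarchean, Orosirian, Ectasian, Terreneuvian, Lopingian, Triassic, Cenozoic.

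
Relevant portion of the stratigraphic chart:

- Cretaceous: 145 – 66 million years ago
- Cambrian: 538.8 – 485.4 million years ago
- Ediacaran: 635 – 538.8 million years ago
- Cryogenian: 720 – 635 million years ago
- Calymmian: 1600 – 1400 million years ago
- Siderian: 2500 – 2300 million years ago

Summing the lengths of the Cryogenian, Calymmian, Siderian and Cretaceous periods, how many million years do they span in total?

564 million years

Each duration: Cryogenian = 85; Calymmian = 200; Siderian = 200; Cretaceous = 79.
Sum: 85 + 200 + 200 + 79 = 564 Myr.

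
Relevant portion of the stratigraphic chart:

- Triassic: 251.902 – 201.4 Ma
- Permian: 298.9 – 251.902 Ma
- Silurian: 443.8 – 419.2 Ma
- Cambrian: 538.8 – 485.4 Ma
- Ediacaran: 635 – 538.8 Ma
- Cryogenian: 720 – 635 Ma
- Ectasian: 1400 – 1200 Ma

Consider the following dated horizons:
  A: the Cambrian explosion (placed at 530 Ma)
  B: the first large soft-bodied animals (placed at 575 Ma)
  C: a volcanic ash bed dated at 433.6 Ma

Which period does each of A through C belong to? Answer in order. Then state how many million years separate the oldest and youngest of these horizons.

A — Cambrian; B — Ediacaran; C — Silurian; span 141.4 million years

Match each age against the start–end ranges in the excerpt: A = 530 Ma → Cambrian (538.8–485.4); B = 575 Ma → Ediacaran (635–538.8); C = 433.6 Ma → Silurian (443.8–419.2).
The largest age is 575 Ma and the smallest is 433.6 Ma; their difference is 141.4 Myr.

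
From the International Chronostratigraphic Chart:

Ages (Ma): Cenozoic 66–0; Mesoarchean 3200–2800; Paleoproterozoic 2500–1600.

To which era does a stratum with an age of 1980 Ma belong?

Paleoproterozoic

1980 Ma lies between 2500 and 1600 Ma, so it falls in the Paleoproterozoic.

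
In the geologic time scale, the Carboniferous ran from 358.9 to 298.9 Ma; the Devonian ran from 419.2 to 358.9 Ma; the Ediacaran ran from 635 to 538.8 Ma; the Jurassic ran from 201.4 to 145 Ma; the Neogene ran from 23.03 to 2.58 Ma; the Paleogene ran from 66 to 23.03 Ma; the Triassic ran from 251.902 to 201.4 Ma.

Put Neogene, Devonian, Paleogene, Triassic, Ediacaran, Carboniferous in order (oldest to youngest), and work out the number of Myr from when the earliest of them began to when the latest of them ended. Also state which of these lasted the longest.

Start ages (Ma): Ediacaran 635, Devonian 419.2, Carboniferous 358.9, Triassic 251.902, Paleogene 66, Neogene 23.03.
Ordered oldest to youngest: Ediacaran, Devonian, Carboniferous, Triassic, Paleogene, Neogene.
Span = 635 − 2.58 = 632.42 Myr.
Durations: Devonian 60.3, Carboniferous 60, Neogene 20.45, Paleogene 42.97, Triassic 50.502, Ediacaran 96.2 → longest is Ediacaran (96.2 Myr).

Ediacaran → Devonian → Carboniferous → Triassic → Paleogene → Neogene; total span 632.42 Myr; longest is Ediacaran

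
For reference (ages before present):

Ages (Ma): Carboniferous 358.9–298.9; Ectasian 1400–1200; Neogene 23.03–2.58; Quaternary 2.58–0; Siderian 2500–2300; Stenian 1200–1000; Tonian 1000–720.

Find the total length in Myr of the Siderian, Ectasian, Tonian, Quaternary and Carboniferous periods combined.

Each duration: Siderian = 200; Ectasian = 200; Tonian = 280; Quaternary = 2.58; Carboniferous = 60.
Sum: 200 + 200 + 280 + 2.58 + 60 = 742.58 Myr.

742.58 million years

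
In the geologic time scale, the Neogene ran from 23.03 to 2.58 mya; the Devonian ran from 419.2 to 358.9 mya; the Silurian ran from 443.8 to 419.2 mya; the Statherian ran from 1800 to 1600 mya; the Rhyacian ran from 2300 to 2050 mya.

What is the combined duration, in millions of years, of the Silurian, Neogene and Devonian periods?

105.35 million years

Each duration: Silurian = 24.6; Neogene = 20.45; Devonian = 60.3.
Sum: 24.6 + 20.45 + 60.3 = 105.35 Myr.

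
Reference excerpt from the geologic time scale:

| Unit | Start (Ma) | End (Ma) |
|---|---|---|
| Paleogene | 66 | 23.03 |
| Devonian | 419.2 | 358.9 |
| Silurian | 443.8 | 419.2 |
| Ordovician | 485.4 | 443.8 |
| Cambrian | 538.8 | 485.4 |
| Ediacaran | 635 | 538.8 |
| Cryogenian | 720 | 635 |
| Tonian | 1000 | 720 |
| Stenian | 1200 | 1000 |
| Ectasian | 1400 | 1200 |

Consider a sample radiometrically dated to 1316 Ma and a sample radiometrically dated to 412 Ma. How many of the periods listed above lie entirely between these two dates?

The older date is 1316 Ma and the younger is 412 Ma.
Periods with start < 1316 and end > 412 Ma: Stenian (1200–1000), Tonian (1000–720), Cryogenian (720–635), Ediacaran (635–538.8), Cambrian (538.8–485.4), Ordovician (485.4–443.8), Silurian (443.8–419.2).
That is 7 complete periods.

7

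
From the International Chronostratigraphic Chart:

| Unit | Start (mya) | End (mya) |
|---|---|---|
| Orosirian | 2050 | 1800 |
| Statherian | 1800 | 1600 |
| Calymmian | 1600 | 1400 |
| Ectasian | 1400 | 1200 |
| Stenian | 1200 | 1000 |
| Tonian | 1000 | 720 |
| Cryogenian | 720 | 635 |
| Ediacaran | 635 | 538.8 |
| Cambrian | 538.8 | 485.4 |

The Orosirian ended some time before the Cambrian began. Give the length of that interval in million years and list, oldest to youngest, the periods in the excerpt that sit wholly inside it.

1261.2 million years; Statherian, Calymmian, Ectasian, Stenian, Tonian, Cryogenian, Ediacaran

The Orosirian closes at 1800 Ma and the Cambrian opens at 538.8 Ma, so the interval is 1800 − 538.8 = 1261.2 Myr.
A period fits inside if it starts at or after 1800 Ma and ends at or before 538.8 Ma; oldest first that gives Statherian, Calymmian, Ectasian, Stenian, Tonian, Cryogenian, Ediacaran.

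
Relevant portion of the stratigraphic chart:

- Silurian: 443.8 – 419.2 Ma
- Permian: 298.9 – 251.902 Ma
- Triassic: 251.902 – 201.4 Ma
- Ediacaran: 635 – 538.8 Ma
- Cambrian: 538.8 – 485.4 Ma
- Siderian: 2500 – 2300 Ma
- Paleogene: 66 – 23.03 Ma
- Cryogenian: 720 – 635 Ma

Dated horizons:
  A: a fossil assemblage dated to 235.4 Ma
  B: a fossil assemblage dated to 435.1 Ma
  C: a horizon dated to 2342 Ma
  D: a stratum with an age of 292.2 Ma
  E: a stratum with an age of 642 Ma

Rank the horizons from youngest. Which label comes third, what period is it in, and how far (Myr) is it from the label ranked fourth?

Smaller Ma means younger, so youngest first: A 235.4 < D 292.2 < B 435.1 < E 642 < C 2342.
Counting 3 along gives B (435.1 Ma); the excerpt puts that inside the Silurian, 443.8–419.2 Ma.
Next in line is E (642 Ma), and 642 − 435.1 = 206.9 Myr.

B, in the Silurian; 206.9 million years to E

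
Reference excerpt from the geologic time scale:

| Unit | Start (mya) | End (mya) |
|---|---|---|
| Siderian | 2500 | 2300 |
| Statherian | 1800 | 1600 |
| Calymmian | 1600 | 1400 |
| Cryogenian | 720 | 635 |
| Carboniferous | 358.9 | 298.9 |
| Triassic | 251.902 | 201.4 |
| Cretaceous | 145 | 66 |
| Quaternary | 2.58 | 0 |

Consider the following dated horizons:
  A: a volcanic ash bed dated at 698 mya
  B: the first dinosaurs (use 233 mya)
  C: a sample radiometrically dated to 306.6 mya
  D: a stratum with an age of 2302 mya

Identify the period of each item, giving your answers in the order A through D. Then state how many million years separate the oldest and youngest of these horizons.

A — Cryogenian; B — Triassic; C — Carboniferous; D — Siderian; span 2069 million years

A: 698 Ma lies in 720–635 Ma, so Cryogenian.
B: 233 Ma lies in 251.902–201.4 Ma, so Triassic.
C: 306.6 Ma lies in 358.9–298.9 Ma, so Carboniferous.
D: 2302 Ma lies in 2500–2300 Ma, so Siderian.
Oldest = 2302 Ma, youngest = 233 Ma → span 2069 Myr.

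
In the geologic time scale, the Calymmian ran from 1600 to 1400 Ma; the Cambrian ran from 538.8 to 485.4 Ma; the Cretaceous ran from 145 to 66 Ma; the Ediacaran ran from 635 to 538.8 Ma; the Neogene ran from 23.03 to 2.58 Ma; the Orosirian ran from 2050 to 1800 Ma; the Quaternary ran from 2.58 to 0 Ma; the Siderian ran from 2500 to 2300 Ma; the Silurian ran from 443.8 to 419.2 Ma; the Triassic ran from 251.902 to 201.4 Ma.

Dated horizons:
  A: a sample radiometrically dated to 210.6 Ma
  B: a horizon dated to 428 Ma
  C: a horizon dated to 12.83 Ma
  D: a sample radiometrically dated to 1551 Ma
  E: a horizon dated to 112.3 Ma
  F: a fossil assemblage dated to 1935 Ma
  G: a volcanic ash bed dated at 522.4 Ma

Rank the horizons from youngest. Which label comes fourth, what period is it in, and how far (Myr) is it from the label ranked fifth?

Sorted youngest-first by Ma: C (12.83), E (112.3), A (210.6), B (428), G (522.4), D (1551), F (1935).
The fourth youngest is B at 428 Ma, which lies in 443.8–419.2 Ma: the Silurian.
The fifth youngest is G at 522.4 Ma; separation = |428 − 522.4| = 94.4 Myr.

B, in the Silurian; 94.4 million years to G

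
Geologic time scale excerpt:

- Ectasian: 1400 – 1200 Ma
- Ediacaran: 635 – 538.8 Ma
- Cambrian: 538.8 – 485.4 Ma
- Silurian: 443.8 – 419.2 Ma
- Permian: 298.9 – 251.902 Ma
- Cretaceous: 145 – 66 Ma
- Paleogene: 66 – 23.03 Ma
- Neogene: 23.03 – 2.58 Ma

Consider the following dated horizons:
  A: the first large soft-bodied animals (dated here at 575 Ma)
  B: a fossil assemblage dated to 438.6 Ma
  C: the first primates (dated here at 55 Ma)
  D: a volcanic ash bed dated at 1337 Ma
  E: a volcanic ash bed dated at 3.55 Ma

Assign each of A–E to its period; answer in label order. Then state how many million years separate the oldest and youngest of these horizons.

A — Ediacaran; B — Silurian; C — Paleogene; D — Ectasian; E — Neogene; span 1333.45 million years

A: 575 Ma lies in 635–538.8 Ma, so Ediacaran.
B: 438.6 Ma lies in 443.8–419.2 Ma, so Silurian.
C: 55 Ma lies in 66–23.03 Ma, so Paleogene.
D: 1337 Ma lies in 1400–1200 Ma, so Ectasian.
E: 3.55 Ma lies in 23.03–2.58 Ma, so Neogene.
Oldest = 1337 Ma, youngest = 3.55 Ma → span 1333.45 Myr.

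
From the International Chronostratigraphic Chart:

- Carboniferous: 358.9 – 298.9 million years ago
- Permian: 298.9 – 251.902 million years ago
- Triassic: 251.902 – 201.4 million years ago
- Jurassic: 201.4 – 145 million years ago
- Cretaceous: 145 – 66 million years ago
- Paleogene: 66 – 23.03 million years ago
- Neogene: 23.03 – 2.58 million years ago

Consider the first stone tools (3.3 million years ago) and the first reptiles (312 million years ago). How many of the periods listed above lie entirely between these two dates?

5

312 Ma sits inside the Carboniferous (358.9–298.9) and 3.3 Ma inside the Neogene (23.03–2.58); neither of those is wholly between the two dates.
The listed periods lying completely between them are Permian, Triassic, Jurassic, Cretaceous, Paleogene — 5 in all.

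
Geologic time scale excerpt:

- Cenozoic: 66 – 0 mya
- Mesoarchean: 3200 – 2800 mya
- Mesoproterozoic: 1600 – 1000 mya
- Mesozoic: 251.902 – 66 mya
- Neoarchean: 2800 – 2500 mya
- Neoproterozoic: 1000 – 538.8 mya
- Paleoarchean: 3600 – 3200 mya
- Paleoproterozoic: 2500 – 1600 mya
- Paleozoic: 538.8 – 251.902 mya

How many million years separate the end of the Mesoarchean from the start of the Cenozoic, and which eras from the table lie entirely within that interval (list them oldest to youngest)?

2734 million years; Neoarchean, Paleoproterozoic, Mesoproterozoic, Neoproterozoic, Paleozoic, Mesozoic

The Mesoarchean closes at 2800 Ma and the Cenozoic opens at 66 Ma, so the interval is 2800 − 66 = 2734 Myr.
An era fits inside if it starts at or after 2800 Ma and ends at or before 66 Ma; oldest first that gives Neoarchean, Paleoproterozoic, Mesoproterozoic, Neoproterozoic, Paleozoic, Mesozoic.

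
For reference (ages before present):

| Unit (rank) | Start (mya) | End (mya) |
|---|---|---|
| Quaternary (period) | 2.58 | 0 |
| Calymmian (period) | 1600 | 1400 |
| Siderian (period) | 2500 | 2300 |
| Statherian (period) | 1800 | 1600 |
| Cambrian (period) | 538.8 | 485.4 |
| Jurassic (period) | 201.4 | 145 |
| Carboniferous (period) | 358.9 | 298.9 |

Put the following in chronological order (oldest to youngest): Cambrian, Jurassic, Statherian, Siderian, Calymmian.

Read off each span (Ma): Cambrian 538.8–485.4; Jurassic 201.4–145; Statherian 1800–1600; Siderian 2500–2300; Calymmian 1600–1400.
Larger Ma is older, so oldest→youngest is Siderian, Statherian, Calymmian, Cambrian, Jurassic.

Siderian, then Statherian, then Calymmian, then Cambrian, then Jurassic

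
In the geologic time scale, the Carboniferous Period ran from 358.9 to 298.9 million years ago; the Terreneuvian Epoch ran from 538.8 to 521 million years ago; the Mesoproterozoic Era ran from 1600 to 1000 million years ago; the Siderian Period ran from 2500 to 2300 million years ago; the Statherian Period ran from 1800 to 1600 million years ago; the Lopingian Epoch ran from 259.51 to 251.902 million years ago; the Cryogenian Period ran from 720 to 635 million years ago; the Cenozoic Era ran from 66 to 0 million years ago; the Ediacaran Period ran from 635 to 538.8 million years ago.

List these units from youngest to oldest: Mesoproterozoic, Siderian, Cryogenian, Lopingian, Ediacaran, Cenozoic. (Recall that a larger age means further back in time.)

The oldest of these is Siderian (starts 2500 Ma) and the youngest is Cenozoic (ends 0 Ma).
In between, by decreasing start age: Mesoproterozoic (1600), Cryogenian (720), Ediacaran (635), Lopingian (259.51).
Listing youngest first means reversing that sequence.

Cenozoic, Lopingian, Ediacaran, Cryogenian, Mesoproterozoic, Siderian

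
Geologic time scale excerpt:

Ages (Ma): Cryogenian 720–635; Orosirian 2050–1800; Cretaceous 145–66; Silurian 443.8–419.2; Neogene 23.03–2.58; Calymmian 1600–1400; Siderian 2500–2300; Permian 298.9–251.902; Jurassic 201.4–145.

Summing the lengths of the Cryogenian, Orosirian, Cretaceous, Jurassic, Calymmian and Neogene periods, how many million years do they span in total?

Duration is start − end for each: (720 − 635) + (2050 − 1800) + (145 − 66) + (201.4 − 145) + (1600 − 1400) + (23.03 − 2.58).
That is 85 + 250 + 79 + 56.4 + 200 + 20.45, which totals 690.85 million years.

690.85 million years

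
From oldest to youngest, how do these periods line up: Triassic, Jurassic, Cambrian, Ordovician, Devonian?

Cambrian, Ordovician, Devonian, Triassic, Jurassic

Era membership (oldest first within each) — Paleozoic: Cambrian, Ordovician, Devonian; Mesozoic: Triassic, Jurassic. Paleozoic precedes Mesozoic, which precedes Cenozoic. Concatenating the groups in that era order gives oldest to youngest directly.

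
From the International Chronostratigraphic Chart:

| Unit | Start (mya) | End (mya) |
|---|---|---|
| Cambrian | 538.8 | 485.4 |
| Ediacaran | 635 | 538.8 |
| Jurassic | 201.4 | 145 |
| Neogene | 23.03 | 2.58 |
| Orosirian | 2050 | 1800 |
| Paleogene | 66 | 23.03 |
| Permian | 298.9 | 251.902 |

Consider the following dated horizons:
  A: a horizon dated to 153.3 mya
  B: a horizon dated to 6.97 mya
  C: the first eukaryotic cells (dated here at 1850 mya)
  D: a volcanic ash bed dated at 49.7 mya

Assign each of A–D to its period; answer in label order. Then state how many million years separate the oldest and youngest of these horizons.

A — Jurassic; B — Neogene; C — Orosirian; D — Paleogene; span 1843.03 million years

A: 153.3 Ma lies in 201.4–145 Ma, so Jurassic.
B: 6.97 Ma lies in 23.03–2.58 Ma, so Neogene.
C: 1850 Ma lies in 2050–1800 Ma, so Orosirian.
D: 49.7 Ma lies in 66–23.03 Ma, so Paleogene.
Oldest = 1850 Ma, youngest = 6.97 Ma → span 1843.03 Myr.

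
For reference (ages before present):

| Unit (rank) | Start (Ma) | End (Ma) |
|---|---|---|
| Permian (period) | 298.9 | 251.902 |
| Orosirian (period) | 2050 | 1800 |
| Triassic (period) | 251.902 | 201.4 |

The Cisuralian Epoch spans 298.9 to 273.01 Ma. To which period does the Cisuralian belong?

Permian

The Cisuralian (298.9–273.01 Ma) lies entirely within 298.9–251.902 Ma, the Permian Period.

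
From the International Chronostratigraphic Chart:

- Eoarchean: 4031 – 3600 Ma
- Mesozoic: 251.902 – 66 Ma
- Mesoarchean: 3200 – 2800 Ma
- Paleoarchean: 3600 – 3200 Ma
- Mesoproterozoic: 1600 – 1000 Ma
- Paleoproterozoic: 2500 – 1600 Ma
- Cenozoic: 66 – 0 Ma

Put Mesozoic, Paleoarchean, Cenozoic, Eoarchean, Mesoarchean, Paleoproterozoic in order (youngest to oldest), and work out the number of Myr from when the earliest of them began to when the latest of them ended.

Start ages (Ma): Eoarchean 4031, Paleoarchean 3600, Mesoarchean 3200, Paleoproterozoic 2500, Mesozoic 251.902, Cenozoic 66.
Ordered youngest to oldest: Cenozoic, Mesozoic, Paleoproterozoic, Mesoarchean, Paleoarchean, Eoarchean.
Span = 4031 − 0 = 4031 Myr.

Cenozoic → Mesozoic → Paleoproterozoic → Mesoarchean → Paleoarchean → Eoarchean; total span 4031 Myr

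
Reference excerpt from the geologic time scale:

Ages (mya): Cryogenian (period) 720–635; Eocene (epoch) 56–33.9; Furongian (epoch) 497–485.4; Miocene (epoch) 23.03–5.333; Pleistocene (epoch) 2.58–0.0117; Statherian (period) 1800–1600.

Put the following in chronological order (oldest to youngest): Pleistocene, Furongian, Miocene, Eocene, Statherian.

Statherian → Furongian → Eocene → Miocene → Pleistocene

The oldest of these is Statherian (starts 1800 Ma) and the youngest is Pleistocene (ends 0.0117 Ma).
In between, by decreasing start age: Furongian (497), Eocene (56), Miocene (23.03).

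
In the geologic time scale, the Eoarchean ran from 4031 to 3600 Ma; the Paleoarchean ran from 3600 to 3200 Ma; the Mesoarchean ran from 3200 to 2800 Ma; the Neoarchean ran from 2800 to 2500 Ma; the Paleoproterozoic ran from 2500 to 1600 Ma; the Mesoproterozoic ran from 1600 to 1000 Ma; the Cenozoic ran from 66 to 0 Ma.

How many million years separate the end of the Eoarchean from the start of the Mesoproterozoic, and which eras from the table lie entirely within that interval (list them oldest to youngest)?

The Eoarchean closes at 3600 Ma and the Mesoproterozoic opens at 1600 Ma, so the interval is 3600 − 1600 = 2000 Myr.
An era fits inside if it starts at or after 3600 Ma and ends at or before 1600 Ma; oldest first that gives Paleoarchean, Mesoarchean, Neoarchean, Paleoproterozoic.

2000 million years; Paleoarchean, Mesoarchean, Neoarchean, Paleoproterozoic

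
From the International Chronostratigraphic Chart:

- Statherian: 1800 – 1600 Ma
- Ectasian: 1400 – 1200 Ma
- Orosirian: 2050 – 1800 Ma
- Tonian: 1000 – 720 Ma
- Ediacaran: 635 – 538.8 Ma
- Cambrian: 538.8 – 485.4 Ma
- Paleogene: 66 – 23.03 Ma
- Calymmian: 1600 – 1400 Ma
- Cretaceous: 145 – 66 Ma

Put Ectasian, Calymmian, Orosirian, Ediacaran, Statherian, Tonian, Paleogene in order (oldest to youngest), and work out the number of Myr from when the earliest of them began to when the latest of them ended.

Orosirian → Statherian → Calymmian → Ectasian → Tonian → Ediacaran → Paleogene; total span 2026.97 Myr

Start ages (Ma): Orosirian 2050, Statherian 1800, Calymmian 1600, Ectasian 1400, Tonian 1000, Ediacaran 635, Paleogene 66.
Ordered oldest to youngest: Orosirian, Statherian, Calymmian, Ectasian, Tonian, Ediacaran, Paleogene.
Span = 2050 − 23.03 = 2026.97 Myr.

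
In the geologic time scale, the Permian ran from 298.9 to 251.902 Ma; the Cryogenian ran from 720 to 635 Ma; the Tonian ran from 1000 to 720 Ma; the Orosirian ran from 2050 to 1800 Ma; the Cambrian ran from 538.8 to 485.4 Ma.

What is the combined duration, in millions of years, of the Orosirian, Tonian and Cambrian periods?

Each duration: Orosirian = 250; Tonian = 280; Cambrian = 53.4.
Sum: 250 + 280 + 53.4 = 583.4 Myr.

583.4 million years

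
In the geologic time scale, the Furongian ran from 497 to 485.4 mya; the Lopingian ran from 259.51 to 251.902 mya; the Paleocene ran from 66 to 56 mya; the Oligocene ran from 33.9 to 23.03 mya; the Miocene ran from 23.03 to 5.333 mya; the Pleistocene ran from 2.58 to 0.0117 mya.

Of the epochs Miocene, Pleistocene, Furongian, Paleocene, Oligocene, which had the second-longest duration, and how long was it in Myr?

Furongian, 11.6 million years

Durations: Miocene 17.697; Pleistocene 2.5683; Furongian 11.6; Paleocene 10; Oligocene 10.87 Myr.
Sorted longest-first: Miocene (17.697), Furongian (11.6), Oligocene (10.87), Paleocene (10), Pleistocene (2.5683).
The second longest is Furongian at 11.6 Myr.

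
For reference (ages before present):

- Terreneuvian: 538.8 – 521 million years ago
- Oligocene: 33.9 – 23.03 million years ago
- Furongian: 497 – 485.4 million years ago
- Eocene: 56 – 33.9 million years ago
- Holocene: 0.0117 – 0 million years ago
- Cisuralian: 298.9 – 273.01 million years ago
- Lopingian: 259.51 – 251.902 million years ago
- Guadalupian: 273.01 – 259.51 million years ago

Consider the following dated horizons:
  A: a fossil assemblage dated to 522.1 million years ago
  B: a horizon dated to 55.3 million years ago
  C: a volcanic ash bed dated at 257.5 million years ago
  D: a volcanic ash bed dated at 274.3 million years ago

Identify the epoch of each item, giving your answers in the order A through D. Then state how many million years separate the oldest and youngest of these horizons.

A — Terreneuvian; B — Eocene; C — Lopingian; D — Cisuralian; span 466.8 million years

A: 522.1 Ma lies in 538.8–521 Ma, so Terreneuvian.
B: 55.3 Ma lies in 56–33.9 Ma, so Eocene.
C: 257.5 Ma lies in 259.51–251.902 Ma, so Lopingian.
D: 274.3 Ma lies in 298.9–273.01 Ma, so Cisuralian.
Oldest = 522.1 Ma, youngest = 55.3 Ma → span 466.8 Myr.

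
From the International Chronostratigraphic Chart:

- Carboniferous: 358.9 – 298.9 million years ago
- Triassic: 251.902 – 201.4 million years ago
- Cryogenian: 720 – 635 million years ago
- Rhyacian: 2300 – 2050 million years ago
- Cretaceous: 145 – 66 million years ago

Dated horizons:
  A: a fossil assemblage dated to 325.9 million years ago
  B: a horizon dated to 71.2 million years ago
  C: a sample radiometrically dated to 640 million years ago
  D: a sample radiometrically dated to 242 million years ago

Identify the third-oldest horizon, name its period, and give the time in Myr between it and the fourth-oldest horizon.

D, in the Triassic; 170.8 million years to B

Sorted oldest-first by Ma: C (640), A (325.9), D (242), B (71.2).
The third oldest is D at 242 Ma, which lies in 251.902–201.4 Ma: the Triassic.
The fourth oldest is B at 71.2 Ma; separation = |242 − 71.2| = 170.8 Myr.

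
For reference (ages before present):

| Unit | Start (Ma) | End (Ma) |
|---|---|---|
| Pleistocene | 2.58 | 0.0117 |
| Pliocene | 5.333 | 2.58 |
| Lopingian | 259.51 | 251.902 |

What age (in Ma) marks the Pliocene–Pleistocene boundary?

2.58 Ma

The Pliocene ends and the Pleistocene begins at 2.58 Ma.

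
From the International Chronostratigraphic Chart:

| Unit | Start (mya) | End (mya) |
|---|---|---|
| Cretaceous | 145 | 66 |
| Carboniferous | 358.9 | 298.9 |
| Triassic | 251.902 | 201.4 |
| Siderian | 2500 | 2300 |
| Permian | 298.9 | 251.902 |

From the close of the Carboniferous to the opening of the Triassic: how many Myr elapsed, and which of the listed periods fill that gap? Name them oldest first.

46.998 million years; Permian

The Carboniferous closes at 298.9 Ma and the Triassic opens at 251.902 Ma, so the interval is 298.9 − 251.902 = 46.998 Myr.
A period fits inside if it starts at or after 298.9 Ma and ends at or before 251.902 Ma; oldest first that gives Permian.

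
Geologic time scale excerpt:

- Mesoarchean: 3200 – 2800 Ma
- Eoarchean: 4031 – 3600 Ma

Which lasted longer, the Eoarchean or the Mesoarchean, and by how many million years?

Eoarchean: 4031 − 3600 = 431 Myr.
Mesoarchean: 3200 − 2800 = 400 Myr.
Difference: 431 − 400 = 31 Myr, so the Eoarchean was longer.

Eoarchean, by 31 million years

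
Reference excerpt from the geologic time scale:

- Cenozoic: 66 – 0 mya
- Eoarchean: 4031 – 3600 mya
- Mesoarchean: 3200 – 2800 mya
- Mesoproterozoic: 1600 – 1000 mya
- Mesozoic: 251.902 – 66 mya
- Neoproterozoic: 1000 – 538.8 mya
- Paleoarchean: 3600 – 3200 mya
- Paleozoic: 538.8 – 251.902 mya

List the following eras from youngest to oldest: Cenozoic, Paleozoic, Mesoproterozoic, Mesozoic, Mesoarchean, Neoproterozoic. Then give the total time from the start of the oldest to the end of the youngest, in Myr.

From the excerpt: Cenozoic 66–0; Paleozoic 538.8–251.902; Mesoproterozoic 1600–1000; Mesozoic 251.902–66; Mesoarchean 3200–2800; Neoproterozoic 1000–538.8 (Ma).
Larger Ma is earlier, so the oldest is Mesoarchean and the youngest is Cenozoic; youngest to oldest: Cenozoic, Mesozoic, Paleozoic, Neoproterozoic, Mesoproterozoic, Mesoarchean.
Oldest start 3200 minus youngest end 0 gives 3200 Myr overall.

Cenozoic, Mesozoic, Paleozoic, Neoproterozoic, Mesoproterozoic, Mesoarchean; total span 3200 Myr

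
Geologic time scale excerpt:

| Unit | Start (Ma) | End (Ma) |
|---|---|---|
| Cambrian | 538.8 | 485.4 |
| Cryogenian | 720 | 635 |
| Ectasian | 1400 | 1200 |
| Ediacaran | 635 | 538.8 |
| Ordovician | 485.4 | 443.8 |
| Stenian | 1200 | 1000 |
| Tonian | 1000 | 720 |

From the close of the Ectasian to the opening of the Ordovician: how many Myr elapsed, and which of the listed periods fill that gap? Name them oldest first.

714.6 million years; Stenian, Tonian, Cryogenian, Ediacaran, Cambrian

End of Ectasian = 1200 Ma; start of Ordovician = 485.4 Ma.
Gap = 1200 − 485.4 = 714.6 Myr.
Periods wholly inside 1200–485.4 Ma: Stenian (1200–1000), Tonian (1000–720), Cryogenian (720–635), Ediacaran (635–538.8), Cambrian (538.8–485.4).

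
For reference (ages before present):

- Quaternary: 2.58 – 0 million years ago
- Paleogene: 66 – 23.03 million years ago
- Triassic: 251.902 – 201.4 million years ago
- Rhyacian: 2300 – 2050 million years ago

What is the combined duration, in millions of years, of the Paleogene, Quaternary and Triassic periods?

96.052 million years

Duration is start − end for each: (66 − 23.03) + (2.58 − 0) + (251.902 − 201.4).
That is 42.97 + 2.58 + 50.502, which totals 96.052 million years.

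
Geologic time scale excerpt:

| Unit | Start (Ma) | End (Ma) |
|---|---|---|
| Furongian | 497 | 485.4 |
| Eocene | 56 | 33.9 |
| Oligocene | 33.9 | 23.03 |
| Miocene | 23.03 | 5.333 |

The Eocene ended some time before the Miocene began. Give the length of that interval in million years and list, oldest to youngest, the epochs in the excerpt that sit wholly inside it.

10.87 million years; Oligocene

The Eocene closes at 33.9 Ma and the Miocene opens at 23.03 Ma, so the interval is 33.9 − 23.03 = 10.87 Myr.
An epoch fits inside if it starts at or after 33.9 Ma and ends at or before 23.03 Ma; oldest first that gives Oligocene.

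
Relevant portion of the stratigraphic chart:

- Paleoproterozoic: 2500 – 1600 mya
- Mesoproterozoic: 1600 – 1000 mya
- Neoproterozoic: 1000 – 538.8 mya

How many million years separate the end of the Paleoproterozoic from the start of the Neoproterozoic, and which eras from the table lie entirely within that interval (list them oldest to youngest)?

End of Paleoproterozoic = 1600 Ma; start of Neoproterozoic = 1000 Ma.
Gap = 1600 − 1000 = 600 Myr.
Eras wholly inside 1600–1000 Ma: Mesoproterozoic (1600–1000).

600 million years; Mesoproterozoic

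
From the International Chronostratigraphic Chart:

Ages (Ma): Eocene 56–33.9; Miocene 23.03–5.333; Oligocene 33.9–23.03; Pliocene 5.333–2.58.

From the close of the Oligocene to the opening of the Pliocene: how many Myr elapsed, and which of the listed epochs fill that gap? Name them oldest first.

17.697 million years; Miocene

End of Oligocene = 23.03 Ma; start of Pliocene = 5.333 Ma.
Gap = 23.03 − 5.333 = 17.697 Myr.
Epochs wholly inside 23.03–5.333 Ma: Miocene (23.03–5.333).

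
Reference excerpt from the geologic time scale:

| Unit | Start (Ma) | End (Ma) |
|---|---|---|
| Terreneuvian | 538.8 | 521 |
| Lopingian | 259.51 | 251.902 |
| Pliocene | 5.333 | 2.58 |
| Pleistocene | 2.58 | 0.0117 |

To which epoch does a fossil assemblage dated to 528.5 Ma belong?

528.5 Ma lies between 538.8 and 521 Ma, so it falls in the Terreneuvian.

Terreneuvian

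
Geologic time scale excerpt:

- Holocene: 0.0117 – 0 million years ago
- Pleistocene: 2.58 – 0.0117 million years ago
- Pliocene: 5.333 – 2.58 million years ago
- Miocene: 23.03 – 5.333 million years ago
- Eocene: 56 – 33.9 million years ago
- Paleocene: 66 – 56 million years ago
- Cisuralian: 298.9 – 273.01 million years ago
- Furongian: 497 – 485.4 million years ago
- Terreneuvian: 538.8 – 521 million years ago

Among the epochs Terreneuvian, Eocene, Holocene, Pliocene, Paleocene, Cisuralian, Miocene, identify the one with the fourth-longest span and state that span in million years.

Durations: Terreneuvian 17.8; Eocene 22.1; Holocene 0.0117; Pliocene 2.753; Paleocene 10; Cisuralian 25.89; Miocene 17.697 Myr.
Sorted longest-first: Cisuralian (25.89), Eocene (22.1), Terreneuvian (17.8), Miocene (17.697), Paleocene (10), Pliocene (2.753), Holocene (0.0117).
The fourth longest is Miocene at 17.697 Myr.

Miocene, 17.697 million years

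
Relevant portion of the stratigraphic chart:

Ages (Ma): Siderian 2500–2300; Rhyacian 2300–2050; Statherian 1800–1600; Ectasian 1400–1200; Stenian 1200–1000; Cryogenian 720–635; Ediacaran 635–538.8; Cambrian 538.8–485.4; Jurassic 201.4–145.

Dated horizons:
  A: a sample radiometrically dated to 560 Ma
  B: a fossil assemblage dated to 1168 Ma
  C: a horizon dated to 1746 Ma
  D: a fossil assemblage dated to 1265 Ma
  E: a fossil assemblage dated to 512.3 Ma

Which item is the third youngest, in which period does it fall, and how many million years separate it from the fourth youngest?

B, in the Stenian; 97 million years to D

Smaller Ma means younger, so youngest first: E 512.3 < A 560 < B 1168 < D 1265 < C 1746.
Counting 3 along gives B (1168 Ma); the excerpt puts that inside the Stenian, 1200–1000 Ma.
Next in line is D (1265 Ma), and 1265 − 1168 = 97 Myr.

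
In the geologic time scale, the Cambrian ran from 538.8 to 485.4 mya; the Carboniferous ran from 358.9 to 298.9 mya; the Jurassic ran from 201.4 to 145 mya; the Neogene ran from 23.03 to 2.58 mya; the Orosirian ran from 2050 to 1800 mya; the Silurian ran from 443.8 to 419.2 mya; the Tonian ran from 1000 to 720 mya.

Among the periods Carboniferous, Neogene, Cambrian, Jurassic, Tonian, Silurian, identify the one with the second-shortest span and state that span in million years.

Durations: Carboniferous 60; Neogene 20.45; Cambrian 53.4; Jurassic 56.4; Tonian 280; Silurian 24.6 Myr.
Sorted shortest-first: Neogene (20.45), Silurian (24.6), Cambrian (53.4), Jurassic (56.4), Carboniferous (60), Tonian (280).
The second shortest is Silurian at 24.6 Myr.

Silurian, 24.6 million years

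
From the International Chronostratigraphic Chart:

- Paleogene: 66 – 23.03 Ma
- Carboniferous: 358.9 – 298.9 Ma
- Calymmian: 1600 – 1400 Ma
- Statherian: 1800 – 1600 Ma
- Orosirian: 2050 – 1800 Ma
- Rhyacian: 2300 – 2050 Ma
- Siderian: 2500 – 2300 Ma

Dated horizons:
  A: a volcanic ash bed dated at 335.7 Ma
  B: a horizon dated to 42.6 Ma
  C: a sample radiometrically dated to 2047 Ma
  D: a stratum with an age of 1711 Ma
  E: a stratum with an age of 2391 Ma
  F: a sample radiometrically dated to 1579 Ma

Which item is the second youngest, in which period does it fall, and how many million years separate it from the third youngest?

Sorted youngest-first by Ma: B (42.6), A (335.7), F (1579), D (1711), C (2047), E (2391).
The second youngest is A at 335.7 Ma, which lies in 358.9–298.9 Ma: the Carboniferous.
The third youngest is F at 1579 Ma; separation = |335.7 − 1579| = 1243.3 Myr.

A, in the Carboniferous; 1243.3 million years to F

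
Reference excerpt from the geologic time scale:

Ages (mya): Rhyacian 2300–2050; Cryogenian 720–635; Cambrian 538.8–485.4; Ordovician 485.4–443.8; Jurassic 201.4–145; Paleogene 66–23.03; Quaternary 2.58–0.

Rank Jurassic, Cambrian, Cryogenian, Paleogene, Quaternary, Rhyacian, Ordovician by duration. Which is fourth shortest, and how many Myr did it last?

Cambrian, 53.4 million years

Start − end for each: Jurassic 201.4 − 145 = 56.4; Cambrian 538.8 − 485.4 = 53.4; Cryogenian 720 − 635 = 85; Paleogene 66 − 23.03 = 42.97; Quaternary 2.58 − 0 = 2.58; Rhyacian 2300 − 2050 = 250; Ordovician 485.4 − 443.8 = 41.6.
Ranking these from shortest: Quaternary < Ordovician < Paleogene < Cambrian < Jurassic < Cryogenian < Rhyacian.
Position 4 in that ranking is Cambrian, which lasted 53.4 Myr.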